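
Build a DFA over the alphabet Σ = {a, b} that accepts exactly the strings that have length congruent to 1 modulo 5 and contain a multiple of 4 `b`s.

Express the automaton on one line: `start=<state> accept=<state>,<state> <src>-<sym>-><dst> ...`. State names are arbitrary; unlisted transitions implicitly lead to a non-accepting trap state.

start=q0 accept=q1 q0-a->q1 q0-b->q2 q1-a->q3 q1-b->q4 q2-a->q4 q2-b->q5 q3-a->q6 q3-b->q7 q4-a->q7 q4-b->q8 q5-a->q8 q5-b->q9 q6-a->q10 q6-b->q11 q7-a->q11 q7-b->q12 q8-a->q12 q8-b->q13 q9-a->q13 q9-b->q10 q10-a->q0 q10-b->q14 q11-a->q14 q11-b->q15 q12-a->q15 q12-b->q16 q13-a->q16 q13-b->q0 q14-a->q2 q14-b->q17 q15-a->q17 q15-b->q18 q16-a->q18 q16-b->q1 q17-a->q5 q17-b->q19 q18-a->q19 q18-b->q3 q19-a->q9 q19-b->q6

Run two small machines in parallel and take their product. The first has 5 states tracking the input length modulo 5; the second has 4 states tracking the count of `b`s modulo 4. A product state is a pair (one from each), accepting exactly when both do.
          a    b  
>  q0     q1   q2 
 * q1     q3   q4 
   q2     q4   q5 
   q3     q6   q7 
   q4     q7   q8 
   q5     q8   q9 
   q6    q10  q11 
   q7    q11  q12 
   q8    q12  q13 
   q9    q13  q10 
   q10    q0  q14 
   q11   q14  q15 
   q12   q15  q16 
   q13   q16   q0 
   q14    q2  q17 
   q15   q17  q18 
   q16   q18   q1 
   q17    q5  q19 
   q18   q19   q3 
   q19    q9   q6 
(> = start, * = accepting)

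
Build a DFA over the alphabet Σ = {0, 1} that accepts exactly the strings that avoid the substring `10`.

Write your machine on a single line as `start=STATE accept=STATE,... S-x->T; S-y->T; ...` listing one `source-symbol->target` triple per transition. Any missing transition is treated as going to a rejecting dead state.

Track partial matches of the forbidden pattern `10`. State q2 is a dead state reached once `10` has occurred; every other state accepts. q0 means no part of `10` is currently matched.
A 3-state machine:
        0   1  
>* q0   q0  q1 
 * q1   q2  q1 
   q2   q2  q2 
(> = start, * = accepting)

start=q0; accept=q0,q1; q0-0->q0; q0-1->q1; q1-0->q2; q1-1->q1; q2-0->q2; q2-1->q2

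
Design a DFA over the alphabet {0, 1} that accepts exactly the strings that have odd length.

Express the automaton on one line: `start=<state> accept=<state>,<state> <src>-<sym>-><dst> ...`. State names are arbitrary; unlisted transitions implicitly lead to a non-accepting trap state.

start=s0 accept=s1 s0-0->s1 s0-1->s1 s1-0->s0 s1-1->s0

Count input length modulo 2: every symbol advances one step around the cycle s0 → s1 → s0. Accept at s1.
With 2 states:
        0   1  
>  s0   s1  s1 
 * s1   s0  s0 
(> = start, * = accepting)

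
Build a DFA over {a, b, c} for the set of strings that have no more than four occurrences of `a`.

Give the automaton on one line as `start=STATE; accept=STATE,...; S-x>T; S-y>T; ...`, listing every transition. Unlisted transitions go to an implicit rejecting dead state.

start=S0; accept=S0,S1,S2,S3,S4; S0-a>S1; S0-b>S0; S0-c>S0; S1-a>S2; S1-b>S1; S1-c>S1; S2-a>S3; S2-b>S2; S2-c>S2; S3-a>S4; S3-b>S3; S3-c>S3; S4-a>S5; S4-b>S4; S4-c>S4; S5-a>S5; S5-b>S5; S5-c>S5

Count `a`s, saturating at 5: states S0 through S4 mean 0 through 4 `a`s seen; S5 means more than 4. Each `a` increments (capped at S5); other symbols loop. Accept from {S0, S1, S2, S3, S4}.
6 states suffice.
        a   b   c  
>* S0   S1  S0  S0 
 * S1   S2  S1  S1 
 * S2   S3  S2  S2 
 * S3   S4  S3  S3 
 * S4   S5  S4  S4 
   S5   S5  S5  S5 
(> = start, * = accepting)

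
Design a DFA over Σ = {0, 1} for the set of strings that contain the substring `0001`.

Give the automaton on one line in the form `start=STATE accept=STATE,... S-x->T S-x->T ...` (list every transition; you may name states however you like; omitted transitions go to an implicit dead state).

Track how much of `0001` has been matched so far: state A is no progress, E is the absorbing accept state reached once `0001` has occurred. Intermediate states record partial matches; on a mismatch, fall back to the longest reusable overlap.
A 5-state machine:
       0  1 
>  A   B  A 
   B   C  A 
   C   D  A 
   D   D  E 
 * E   E  E 
(> = start, * = accepting)

start=A accept=E A-0->B A-1->A B-0->C B-1->A C-0->D C-1->A D-0->D D-1->E E-0->E E-1->E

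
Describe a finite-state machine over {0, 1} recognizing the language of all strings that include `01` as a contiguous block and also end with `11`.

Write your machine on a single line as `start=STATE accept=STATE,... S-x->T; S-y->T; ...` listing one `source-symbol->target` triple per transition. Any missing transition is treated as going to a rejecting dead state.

start=q0; accept=q6; q0-0->q1; q0-1->q2; q1-0->q1; q1-1->q3; q2-0->q1; q2-1->q4; q3-0->q5; q3-1->q6; q4-0->q1; q4-1->q4; q5-0->q5; q5-1->q3; q6-0->q5; q6-1->q6

Build one automaton per condition and run them in lockstep. One (3 states) tracks whether and how much of `01` has been seen; the other (3 states) tracks how much of the suffix `11` has currently been matched. Each combined state is a pair, one component from each; accept when both components accept.
7 states suffice.
        0   1  
>  q0   q1  q2 
   q1   q1  q3 
   q2   q1  q4 
   q3   q5  q6 
   q4   q1  q4 
   q5   q5  q3 
 * q6   q5  q6 
(> = start, * = accepting)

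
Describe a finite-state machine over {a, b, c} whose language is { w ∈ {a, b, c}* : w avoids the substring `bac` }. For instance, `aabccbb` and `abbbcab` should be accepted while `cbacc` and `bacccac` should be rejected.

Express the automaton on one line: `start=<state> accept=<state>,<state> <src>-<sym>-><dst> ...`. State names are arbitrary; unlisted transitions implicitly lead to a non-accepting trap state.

This is the complement of 'contains `bac`'. Use the same substring-matching states — q0 through q3 holding how much of `bac` has just been matched — but flip the accepting set: everything except the trap q3 accepts.
With 4 states:
        a   b   c  
>* q0   q0  q1  q0 
 * q1   q2  q1  q0 
 * q2   q0  q1  q3 
   q3   q3  q3  q3 
(> = start, * = accepting)

start=q0 accept=q0,q1,q2 q0-a->q0 q0-b->q1 q0-c->q0 q1-a->q2 q1-b->q1 q1-c->q0 q2-a->q0 q2-b->q1 q2-c->q3 q3-a->q3 q3-b->q3 q3-c->q3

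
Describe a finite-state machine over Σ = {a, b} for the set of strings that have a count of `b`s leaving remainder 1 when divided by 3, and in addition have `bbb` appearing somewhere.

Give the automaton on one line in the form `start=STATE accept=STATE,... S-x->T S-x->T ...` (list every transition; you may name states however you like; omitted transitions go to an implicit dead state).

Handle the two conditions separately and then intersect. One (3 states) tracks the count of `b`s modulo 3; the other (4 states) tracks whether and how much of `bbb` has been seen. Each combined state is a pair, one component from each; accept when both components accept.
12 states suffice.
          a    b  
>  q0     q0   q1 
   q1     q2   q3 
   q2     q2   q4 
   q3     q5   q6 
   q4     q5   q7 
   q5     q5   q8 
   q6     q6   q9 
   q7     q0   q9 
   q8     q0  q10 
 * q9     q9  q11 
   q10    q2  q11 
   q11   q11   q6 
(> = start, * = accepting)

start=q0 accept=q9 q0-a->q0 q0-b->q1 q1-a->q2 q1-b->q3 q2-a->q2 q2-b->q4 q3-a->q5 q3-b->q6 q4-a->q5 q4-b->q7 q5-a->q5 q5-b->q8 q6-a->q6 q6-b->q9 q7-a->q0 q7-b->q9 q8-a->q0 q8-b->q10 q9-a->q9 q9-b->q11 q10-a->q2 q10-b->q11 q11-a->q11 q11-b->q6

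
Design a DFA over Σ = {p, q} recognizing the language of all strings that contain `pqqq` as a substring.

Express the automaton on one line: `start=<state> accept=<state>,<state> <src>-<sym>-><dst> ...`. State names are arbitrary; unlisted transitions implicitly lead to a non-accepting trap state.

States S0..S3 record the length of the longest prefix of `pqqq` that matches the current input suffix. Reaching S4 means `pqqq` has been seen, and we stay there forever. Accept from S4.
        p   q  
>  S0   S1  S0 
   S1   S1  S2 
   S2   S1  S3 
   S3   S1  S4 
 * S4   S4  S4 
(> = start, * = accepting)

start=S0 accept=S4 S0-p->S1 S0-q->S0 S1-p->S1 S1-q->S2 S2-p->S1 S2-q->S3 S3-p->S1 S3-q->S4 S4-p->S4 S4-q->S4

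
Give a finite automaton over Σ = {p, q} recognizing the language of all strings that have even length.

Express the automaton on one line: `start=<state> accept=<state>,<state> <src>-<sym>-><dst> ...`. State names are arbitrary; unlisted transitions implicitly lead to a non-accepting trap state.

start=S0 accept=S0 S0-p->S1 S0-q->S1 S1-p->S0 S1-q->S0

Count input length modulo 2: every symbol advances one step around the cycle S0 → S1 → S0. Accept at S0.
A 2-state machine:
        p   q  
>* S0   S1  S1 
   S1   S0  S0 
(> = start, * = accepting)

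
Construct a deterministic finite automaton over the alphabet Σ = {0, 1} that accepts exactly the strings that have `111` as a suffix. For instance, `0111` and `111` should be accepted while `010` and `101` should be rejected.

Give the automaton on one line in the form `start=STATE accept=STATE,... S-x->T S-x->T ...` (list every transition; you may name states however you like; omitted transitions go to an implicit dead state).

Let each state record the length of the longest suffix of the input read so far that is also a prefix of `111`. B means the last symbol is `1`; C means the last 2 symbols are `11`; D means the last 3 symbols are `111`. Accept only at D, where the string currently ends in `111`.
       0  1 
>  A   A  B 
   B   A  C 
   C   A  D 
 * D   A  D 
(> = start, * = accepting)

start=A accept=D A-0->A A-1->B B-0->A B-1->C C-0->A C-1->D D-0->A D-1->D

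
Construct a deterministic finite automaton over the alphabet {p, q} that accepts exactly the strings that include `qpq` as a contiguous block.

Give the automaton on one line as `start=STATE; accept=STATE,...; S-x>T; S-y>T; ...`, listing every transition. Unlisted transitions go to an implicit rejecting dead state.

States A..C record the length of the longest prefix of `qpq` that matches the current input suffix. Reaching D means `qpq` has been seen, and we stay there forever. Accept from D.
4 states suffice.
       p  q 
>  A   A  B 
   B   C  B 
   C   A  D 
 * D   D  D 
(> = start, * = accepting)

start=A; accept=D; A-p>A; A-q>B; B-p>C; B-q>B; C-p>A; C-q>D; D-p>D; D-q>D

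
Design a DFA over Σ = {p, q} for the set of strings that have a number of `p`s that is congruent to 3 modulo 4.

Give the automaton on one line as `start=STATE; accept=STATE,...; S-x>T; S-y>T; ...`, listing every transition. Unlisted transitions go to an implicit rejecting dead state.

Keep the running count of `p`s modulo 4: each `p` advances along the cycle S0 → S1 → S2 → S3 → S0 while other symbols loop. Accept at S3.
4 states suffice.
        p   q  
>  S0   S1  S0 
   S1   S2  S1 
   S2   S3  S2 
 * S3   S0  S3 
(> = start, * = accepting)

start=S0; accept=S3; S0-p>S1; S0-q>S0; S1-p>S2; S1-q>S1; S2-p>S3; S2-q>S2; S3-p>S0; S3-q>S3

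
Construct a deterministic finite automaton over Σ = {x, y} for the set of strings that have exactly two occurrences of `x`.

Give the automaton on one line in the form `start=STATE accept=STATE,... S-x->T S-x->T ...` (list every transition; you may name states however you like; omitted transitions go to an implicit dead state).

start=q0 accept=q2 q0-x->q1 q0-y->q0 q1-x->q2 q1-y->q1 q2-x->q3 q2-y->q2 q3-x->q3 q3-y->q3

Only the number of `x`s matters, and only up to 3. Make a chain q0 → q1 → q2 → q3 advanced by each `x` (with q3 absorbing); every other symbol self-loops. The accepting set is {q2}.
A 4-state machine:
        x   y  
>  q0   q1  q0 
   q1   q2  q1 
 * q2   q3  q2 
   q3   q3  q3 
(> = start, * = accepting)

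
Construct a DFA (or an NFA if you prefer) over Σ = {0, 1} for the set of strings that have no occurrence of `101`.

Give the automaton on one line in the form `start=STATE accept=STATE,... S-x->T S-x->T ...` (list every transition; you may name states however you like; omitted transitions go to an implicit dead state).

This is the complement of 'contains `101`'. Use the same substring-matching states — q0 through q3 holding how much of `101` has just been matched — but flip the accepting set: everything except the trap q3 accepts.
A 4-state machine:
        0   1  
>* q0   q0  q1 
 * q1   q2  q1 
 * q2   q0  q3 
   q3   q3  q3 
(> = start, * = accepting)

start=q0 accept=q0,q1,q2 q0-0->q0 q0-1->q1 q1-0->q2 q1-1->q1 q2-0->q0 q2-1->q3 q3-0->q3 q3-1->q3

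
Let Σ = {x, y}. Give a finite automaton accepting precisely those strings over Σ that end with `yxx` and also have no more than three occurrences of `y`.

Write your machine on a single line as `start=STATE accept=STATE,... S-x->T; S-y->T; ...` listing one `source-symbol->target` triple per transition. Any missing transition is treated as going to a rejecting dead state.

start=s0; accept=s4,s8,s12; s0-x->s0; s0-y->s1; s1-x->s2; s1-y->s3; s2-x->s4; s2-y->s3; s3-x->s5; s3-y->s6; s4-x->s7; s4-y->s3; s5-x->s8; s5-y->s6; s6-x->s9; s6-y->s10; s7-x->s7; s7-y->s3; s8-x->s11; s8-y->s6; s9-x->s12; s9-y->s10; s10-x->s13; s10-y->s10; s11-x->s11; s11-y->s6; s12-x->s14; s12-y->s10; s13-x->s15; s13-y->s10; s14-x->s14; s14-y->s10; s15-x->s16; s15-y->s10; s16-x->s16; s16-y->s10

Build one automaton per condition and run them in lockstep. The first has 4 states tracking how much of the suffix `yxx` has currently been matched; the second has 5 states tracking the count of `y`s, saturating at 4. A product state is a pair (one from each), accepting exactly when both do.
With 17 states:
          x    y  
>  s0     s0   s1 
   s1     s2   s3 
   s2     s4   s3 
   s3     s5   s6 
 * s4     s7   s3 
   s5     s8   s6 
   s6     s9  s10 
   s7     s7   s3 
 * s8    s11   s6 
   s9    s12  s10 
   s10   s13  s10 
   s11   s11   s6 
 * s12   s14  s10 
   s13   s15  s10 
   s14   s14  s10 
   s15   s16  s10 
   s16   s16  s10 
(> = start, * = accepting)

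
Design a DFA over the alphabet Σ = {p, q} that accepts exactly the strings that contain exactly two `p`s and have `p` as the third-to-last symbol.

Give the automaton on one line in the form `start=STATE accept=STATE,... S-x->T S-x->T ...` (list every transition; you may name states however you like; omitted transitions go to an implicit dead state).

start=A accept=F,G,I A-p->B A-q->A B-p->C B-q->D C-p->E C-q->F D-p->G D-q->H E-p->E E-q->E F-p->E F-q->I G-p->E G-q->J H-p->K H-q->H I-p->E I-q->E J-p->E J-q->I K-p->E K-q->J

Build one automaton per condition and run them in lockstep. One (4 states) tracks the count of `p`s, saturating at 3; the other (15 states) tracks the last 3 symbols read. Each combined state is a pair, one component from each; accept when both components accept. After merging equivalent states the machine shrinks.
       p  q 
>  A   B  A 
   B   C  D 
   C   E  F 
   D   G  H 
   E   E  E 
 * F   E  I 
 * G   E  J 
   H   K  H 
 * I   E  E 
   J   E  I 
   K   E  J 
(> = start, * = accepting)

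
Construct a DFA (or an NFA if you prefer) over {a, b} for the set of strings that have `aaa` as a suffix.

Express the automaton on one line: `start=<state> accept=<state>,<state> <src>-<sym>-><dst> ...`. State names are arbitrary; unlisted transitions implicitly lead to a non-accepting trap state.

Remember how much of `aaa` the current input suffix matches. State s0 means no match yet; s1 means the last symbol is `a`; s2 means the last 2 symbols are `aa`; s3 means the last 3 symbols are `aaa`. Only s3 accepts. On a mismatch, fall back to the longest proper suffix that is still a prefix of `aaa`.
4 states suffice.
        a   b  
>  s0   s1  s0 
   s1   s2  s0 
   s2   s3  s0 
 * s3   s3  s0 
(> = start, * = accepting)

start=s0 accept=s3 s0-a->s1 s0-b->s0 s1-a->s2 s1-b->s0 s2-a->s3 s2-b->s0 s3-a->s3 s3-b->s0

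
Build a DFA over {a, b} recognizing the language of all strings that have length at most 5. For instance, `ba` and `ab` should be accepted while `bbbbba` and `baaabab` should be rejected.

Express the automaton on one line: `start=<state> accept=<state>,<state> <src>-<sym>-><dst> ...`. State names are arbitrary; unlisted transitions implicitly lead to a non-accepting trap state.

start=S0 accept=S0,S1,S2,S3,S4,S5 S0-a->S1 S0-b->S1 S1-a->S2 S1-b->S2 S2-a->S3 S2-b->S3 S3-a->S4 S3-b->S4 S4-a->S5 S4-b->S5 S5-a->S6 S5-b->S6 S6-a->S6 S6-b->S6

We only need to distinguish lengths 0, 1, …, 5, and '>5'. Chain S0 → S1 → S2 → S3 → S4 → S5 → S6 on every symbol, with S6 looping. Accepting states: {S0, S1, S2, S3, S4, S5}.
A 7-state machine:
        a   b  
>* S0   S1  S1 
 * S1   S2  S2 
 * S2   S3  S3 
 * S3   S4  S4 
 * S4   S5  S5 
 * S5   S6  S6 
   S6   S6  S6 
(> = start, * = accepting)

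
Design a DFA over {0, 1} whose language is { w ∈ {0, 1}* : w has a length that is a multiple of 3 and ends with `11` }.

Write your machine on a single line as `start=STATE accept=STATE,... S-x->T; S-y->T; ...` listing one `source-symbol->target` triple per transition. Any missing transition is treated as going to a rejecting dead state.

Handle the two conditions separately and then intersect. One (3 states) tracks the input length modulo 3; the other (3 states) tracks how much of the suffix `11` has currently been matched. Each combined state is a pair, one component from each; accept when both components accept. Minimizing collapses redundant product states.
A 5-state machine:
        0   1  
>  S0   S1  S1 
   S1   S2  S3 
   S2   S0  S0 
   S3   S0  S4 
 * S4   S1  S1 
(> = start, * = accepting)

start=S0; accept=S4; S0-0->S1; S0-1->S1; S1-0->S2; S1-1->S3; S2-0->S0; S2-1->S0; S3-0->S0; S3-1->S4; S4-0->S1; S4-1->S1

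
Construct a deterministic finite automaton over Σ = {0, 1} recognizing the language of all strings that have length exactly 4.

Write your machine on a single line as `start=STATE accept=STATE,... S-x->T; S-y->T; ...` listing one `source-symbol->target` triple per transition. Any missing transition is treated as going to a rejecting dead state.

We only need to distinguish lengths 0, 1, …, 4, and '>4'. Chain A → B → C → D → E → F on every symbol, with F looping. Accepting states: {E}.
6 states suffice.
       0  1 
>  A   B  B 
   B   C  C 
   C   D  D 
   D   E  E 
 * E   F  F 
   F   F  F 
(> = start, * = accepting)

start=A; accept=E; A-0->B; A-1->B; B-0->C; B-1->C; C-0->D; C-1->D; D-0->E; D-1->E; E-0->F; E-1->F; F-0->F; F-1->F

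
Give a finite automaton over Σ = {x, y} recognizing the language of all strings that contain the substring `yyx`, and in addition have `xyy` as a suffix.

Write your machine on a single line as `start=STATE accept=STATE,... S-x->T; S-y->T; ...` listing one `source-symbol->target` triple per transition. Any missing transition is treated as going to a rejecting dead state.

start=A; accept=F; A-x->A; A-y->B; B-x->A; B-y->C; C-x->D; C-y->C; D-x->D; D-y->E; E-x->D; E-y->F; F-x->D; F-y->C

Run two small machines in parallel and take their product. The first has 4 states tracking whether and how much of `yyx` has been seen; the second has 4 states tracking how much of the suffix `xyy` has currently been matched. A product state is a pair (one from each), accepting exactly when both do. Minimizing collapses redundant product states.
With 6 states:
       x  y 
>  A   A  B 
   B   A  C 
   C   D  C 
   D   D  E 
   E   D  F 
 * F   D  C 
(> = start, * = accepting)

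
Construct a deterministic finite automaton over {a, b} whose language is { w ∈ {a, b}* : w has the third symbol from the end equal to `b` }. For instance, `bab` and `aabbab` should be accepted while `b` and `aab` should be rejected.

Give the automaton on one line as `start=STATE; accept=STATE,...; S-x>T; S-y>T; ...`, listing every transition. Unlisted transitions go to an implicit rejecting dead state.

start=s0; accept=s11,s12,s13,s14; s0-a>s1; s0-b>s2; s1-a>s3; s1-b>s4; s2-a>s5; s2-b>s6; s3-a>s7; s3-b>s8; s4-a>s9; s4-b>s10; s5-a>s11; s5-b>s12; s6-a>s13; s6-b>s14; s7-a>s7; s7-b>s8; s8-a>s9; s8-b>s10; s9-a>s11; s9-b>s12; s10-a>s13; s10-b>s14; s11-a>s7; s11-b>s8; s12-a>s9; s12-b>s10; s13-a>s11; s13-b>s12; s14-a>s13; s14-b>s14

Because acceptance depends on a position counted from the end, the machine has to buffer the most recent 3 symbols. Make each state the string of the last up-to-3 symbols read; on input `x` shift the window left and append `x`. Accept when the buffered window has length 3 and begins with `b`.
15 states suffice.
          a    b  
>  s0     s1   s2 
   s1     s3   s4 
   s2     s5   s6 
   s3     s7   s8 
   s4     s9  s10 
   s5    s11  s12 
   s6    s13  s14 
   s7     s7   s8 
   s8     s9  s10 
   s9    s11  s12 
   s10   s13  s14 
 * s11    s7   s8 
 * s12    s9  s10 
 * s13   s11  s12 
 * s14   s13  s14 
(> = start, * = accepting)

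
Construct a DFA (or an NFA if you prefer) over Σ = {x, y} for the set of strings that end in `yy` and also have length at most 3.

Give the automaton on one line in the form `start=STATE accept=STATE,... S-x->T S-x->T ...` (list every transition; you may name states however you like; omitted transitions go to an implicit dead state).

Run two small machines in parallel and take their product. One (3 states) tracks how much of the suffix `yy` has currently been matched; the other (5 states) tracks the input length, saturating at 4. Each combined state is a pair, one component from each; accept when both components accept. Equivalent product states are then merged.
With 7 states:
       x  y 
>  A   B  C 
   B   D  E 
   C   D  F 
   D   D  D 
   E   D  G 
 * F   D  G 
 * G   D  D 
(> = start, * = accepting)

start=A accept=F,G A-x->B A-y->C B-x->D B-y->E C-x->D C-y->F D-x->D D-y->D E-x->D E-y->G F-x->D F-y->G G-x->D G-y->D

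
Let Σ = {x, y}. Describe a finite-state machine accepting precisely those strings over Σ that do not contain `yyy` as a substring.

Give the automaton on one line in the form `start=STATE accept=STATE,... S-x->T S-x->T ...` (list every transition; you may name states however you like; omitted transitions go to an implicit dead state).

Track partial matches of the forbidden pattern `yyy`. State D is a dead state reached once `yyy` has occurred; every other state accepts. A means no part of `yyy` is currently matched.
       x  y 
>* A   A  B 
 * B   A  C 
 * C   A  D 
   D   D  D 
(> = start, * = accepting)

start=A accept=A,B,C A-x->A A-y->B B-x->A B-y->C C-x->A C-y->D D-x->D D-y->D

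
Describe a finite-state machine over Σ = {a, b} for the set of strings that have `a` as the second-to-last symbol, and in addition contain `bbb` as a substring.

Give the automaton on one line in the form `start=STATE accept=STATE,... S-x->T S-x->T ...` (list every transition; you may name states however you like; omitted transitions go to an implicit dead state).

Build one automaton per condition and run them in lockstep. One (7 states) tracks the last 2 symbols read; the other (4 states) tracks whether and how much of `bbb` has been seen. Each combined state is a pair, one component from each; accept when both components accept. Equivalent product states are then merged.
A 7-state machine:
        a   b  
>  q0   q0  q1 
   q1   q0  q2 
   q2   q0  q3 
   q3   q4  q3 
   q4   q5  q6 
 * q5   q5  q6 
 * q6   q4  q3 
(> = start, * = accepting)

start=q0 accept=q5,q6 q0-a->q0 q0-b->q1 q1-a->q0 q1-b->q2 q2-a->q0 q2-b->q3 q3-a->q4 q3-b->q3 q4-a->q5 q4-b->q6 q5-a->q5 q5-b->q6 q6-a->q4 q6-b->q3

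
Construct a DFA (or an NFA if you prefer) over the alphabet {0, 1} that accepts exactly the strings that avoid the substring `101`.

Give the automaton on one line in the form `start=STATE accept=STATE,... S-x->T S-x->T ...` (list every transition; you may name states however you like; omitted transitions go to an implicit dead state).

start=q0 accept=q0,q1,q2 q0-0->q0 q0-1->q1 q1-0->q2 q1-1->q1 q2-0->q0 q2-1->q3 q3-0->q3 q3-1->q3

Track partial matches of the forbidden pattern `101`. State q3 is a dead state reached once `101` has occurred; every other state accepts. q0 means no part of `101` is currently matched.
4 states suffice.
        0   1  
>* q0   q0  q1 
 * q1   q2  q1 
 * q2   q0  q3 
   q3   q3  q3 
(> = start, * = accepting)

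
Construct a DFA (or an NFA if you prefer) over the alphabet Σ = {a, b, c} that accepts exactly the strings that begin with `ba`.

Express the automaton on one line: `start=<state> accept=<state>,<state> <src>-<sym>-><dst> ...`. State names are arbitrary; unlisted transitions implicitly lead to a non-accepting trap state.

start=q0 accept=q2 q0-a->q3 q0-b->q1 q0-c->q3 q1-a->q2 q1-b->q3 q1-c->q3 q2-a->q2 q2-b->q2 q2-c->q2 q3-a->q3 q3-b->q3 q3-c->q3

Check the first 2 symbols one by one: q0 through q1 record how many have matched `ba` so far; any wrong symbol goes to the dead state q3. After all 2 match we enter the accepting sink q2.
        a   b   c  
>  q0   q3  q1  q3 
   q1   q2  q3  q3 
 * q2   q2  q2  q2 
   q3   q3  q3  q3 
(> = start, * = accepting)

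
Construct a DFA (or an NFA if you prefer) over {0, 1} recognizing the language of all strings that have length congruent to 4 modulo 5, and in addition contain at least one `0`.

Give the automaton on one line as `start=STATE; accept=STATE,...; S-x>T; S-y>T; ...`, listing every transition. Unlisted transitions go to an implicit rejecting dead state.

Build one automaton per condition and run them in lockstep. One (5 states) tracks the input length modulo 5; the other (3 states) tracks the count of `0`s, saturating at 2. Each combined state is a pair, one component from each; accept when both components accept.
15 states suffice.
          0    1  
>  q0     q1   q2 
   q1     q3   q4 
   q2     q4   q5 
   q3     q6   q6 
   q4     q6   q7 
   q5     q7   q8 
   q6     q9   q9 
   q7     q9  q10 
   q8    q10  q11 
 * q9    q12  q12 
 * q10   q12  q13 
   q11   q13   q0 
   q12   q14  q14 
   q13   q14   q1 
   q14    q3   q3 
(> = start, * = accepting)

start=q0; accept=q9,q10; q0-0>q1; q0-1>q2; q1-0>q3; q1-1>q4; q2-0>q4; q2-1>q5; q3-0>q6; q3-1>q6; q4-0>q6; q4-1>q7; q5-0>q7; q5-1>q8; q6-0>q9; q6-1>q9; q7-0>q9; q7-1>q10; q8-0>q10; q8-1>q11; q9-0>q12; q9-1>q12; q10-0>q12; q10-1>q13; q11-0>q13; q11-1>q0; q12-0>q14; q12-1>q14; q13-0>q14; q13-1>q1; q14-0>q3; q14-1>q3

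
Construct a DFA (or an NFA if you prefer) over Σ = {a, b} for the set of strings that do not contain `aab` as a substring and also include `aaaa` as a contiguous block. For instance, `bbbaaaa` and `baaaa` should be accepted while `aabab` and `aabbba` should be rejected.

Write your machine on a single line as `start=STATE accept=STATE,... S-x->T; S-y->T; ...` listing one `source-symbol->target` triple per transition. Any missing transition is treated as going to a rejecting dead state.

start=q0; accept=q5; q0-a->q1; q0-b->q0; q1-a->q2; q1-b->q0; q2-a->q3; q2-b->q4; q3-a->q5; q3-b->q4; q4-a->q4; q4-b->q4; q5-a->q5; q5-b->q4

Build one automaton per condition and run them in lockstep. One (4 states) tracks partial matches of the forbidden pattern `aab`; the other (5 states) tracks whether and how much of `aaaa` has been seen. Each combined state is a pair, one component from each; accept when both components accept. After merging equivalent states the machine shrinks.
A 6-state machine:
        a   b  
>  q0   q1  q0 
   q1   q2  q0 
   q2   q3  q4 
   q3   q5  q4 
   q4   q4  q4 
 * q5   q5  q4 
(> = start, * = accepting)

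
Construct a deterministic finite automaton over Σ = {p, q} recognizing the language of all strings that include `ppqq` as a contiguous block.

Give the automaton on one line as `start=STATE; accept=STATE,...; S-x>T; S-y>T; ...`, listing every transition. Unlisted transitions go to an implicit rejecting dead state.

start=s0; accept=s4; s0-p>s1; s0-q>s0; s1-p>s2; s1-q>s0; s2-p>s2; s2-q>s3; s3-p>s1; s3-q>s4; s4-p>s4; s4-q>s4

States s0..s3 record the length of the longest prefix of `ppqq` that matches the current input suffix. Reaching s4 means `ppqq` has been seen, and we stay there forever. Accept from s4.
With 5 states:
        p   q  
>  s0   s1  s0 
   s1   s2  s0 
   s2   s2  s3 
   s3   s1  s4 
 * s4   s4  s4 
(> = start, * = accepting)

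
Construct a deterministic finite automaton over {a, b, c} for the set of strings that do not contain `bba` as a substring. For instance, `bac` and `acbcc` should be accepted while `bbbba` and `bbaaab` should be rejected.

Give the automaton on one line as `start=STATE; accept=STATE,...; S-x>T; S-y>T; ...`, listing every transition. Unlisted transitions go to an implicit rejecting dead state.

start=q0; accept=q0,q1,q2; q0-a>q0; q0-b>q1; q0-c>q0; q1-a>q0; q1-b>q2; q1-c>q0; q2-a>q3; q2-b>q2; q2-c>q0; q3-a>q3; q3-b>q3; q3-c>q3

This is the complement of 'contains `bba`'. Use the same substring-matching states — q0 through q3 holding how much of `bba` has just been matched — but flip the accepting set: everything except the trap q3 accepts.
        a   b   c  
>* q0   q0  q1  q0 
 * q1   q0  q2  q0 
 * q2   q3  q2  q0 
   q3   q3  q3  q3 
(> = start, * = accepting)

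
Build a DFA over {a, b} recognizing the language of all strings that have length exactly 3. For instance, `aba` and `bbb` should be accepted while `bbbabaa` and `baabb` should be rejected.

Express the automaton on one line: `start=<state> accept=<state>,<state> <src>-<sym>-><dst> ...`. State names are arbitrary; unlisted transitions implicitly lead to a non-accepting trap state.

Count input length up to 4: every symbol moves from S0 toward S4, which means 'more than 3' and absorbs. Accept from {S3}.
5 states suffice.
        a   b  
>  S0   S1  S1 
   S1   S2  S2 
   S2   S3  S3 
 * S3   S4  S4 
   S4   S4  S4 
(> = start, * = accepting)

start=S0 accept=S3 S0-a->S1 S0-b->S1 S1-a->S2 S1-b->S2 S2-a->S3 S2-b->S3 S3-a->S4 S3-b->S4 S4-a->S4 S4-b->S4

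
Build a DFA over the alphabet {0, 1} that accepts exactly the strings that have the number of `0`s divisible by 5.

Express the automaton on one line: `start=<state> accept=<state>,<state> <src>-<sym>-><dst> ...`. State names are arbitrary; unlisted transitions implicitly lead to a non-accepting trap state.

start=s0 accept=s0 s0-0->s1 s0-1->s0 s1-0->s2 s1-1->s1 s2-0->s3 s2-1->s2 s3-0->s4 s3-1->s3 s4-0->s0 s4-1->s4

Keep the running count of `0`s modulo 5: each `0` advances along the cycle s0 → s1 → s2 → s3 → s4 → s0 while other symbols loop. Accept at s0.
A 5-state machine:
        0   1  
>* s0   s1  s0 
   s1   s2  s1 
   s2   s3  s2 
   s3   s4  s3 
   s4   s0  s4 
(> = start, * = accepting)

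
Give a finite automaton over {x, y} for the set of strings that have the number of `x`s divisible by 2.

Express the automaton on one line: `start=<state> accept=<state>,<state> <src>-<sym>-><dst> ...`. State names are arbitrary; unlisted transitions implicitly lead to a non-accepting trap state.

Keep the running count of `x`s modulo 2: each `x` advances along the cycle q0 → q1 → q0 while other symbols loop. Accept at q0.
A 2-state machine:
        x   y  
>* q0   q1  q0 
   q1   q0  q1 
(> = start, * = accepting)

start=q0 accept=q0 q0-x->q1 q0-y->q0 q1-x->q0 q1-y->q1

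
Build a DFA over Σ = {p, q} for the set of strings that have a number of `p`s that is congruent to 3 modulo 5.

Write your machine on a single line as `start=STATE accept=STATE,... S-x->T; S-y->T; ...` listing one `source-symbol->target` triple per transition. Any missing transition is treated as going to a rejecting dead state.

start=s0; accept=s3; s0-p->s1; s0-q->s0; s1-p->s2; s1-q->s1; s2-p->s3; s2-q->s2; s3-p->s4; s3-q->s3; s4-p->s0; s4-q->s4

The only thing that matters is how many `p`s have appeared, reduced mod 5. Use one state per residue: s0 for 0, …, s4 for 4. Reading `p` moves to the next residue; anything else stays put. s3 is accepting.
A 5-state machine:
        p   q  
>  s0   s1  s0 
   s1   s2  s1 
   s2   s3  s2 
 * s3   s4  s3 
   s4   s0  s4 
(> = start, * = accepting)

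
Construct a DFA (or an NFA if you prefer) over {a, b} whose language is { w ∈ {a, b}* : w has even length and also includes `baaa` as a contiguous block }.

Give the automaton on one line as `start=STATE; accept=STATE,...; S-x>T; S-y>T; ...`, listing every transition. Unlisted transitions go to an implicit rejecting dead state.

start=q0; accept=q8; q0-a>q1; q0-b>q2; q1-a>q0; q1-b>q3; q2-a>q4; q2-b>q3; q3-a>q5; q3-b>q2; q4-a>q6; q4-b>q2; q5-a>q7; q5-b>q3; q6-a>q8; q6-b>q3; q7-a>q9; q7-b>q2; q8-a>q9; q8-b>q9; q9-a>q8; q9-b>q8

Run two small machines in parallel and take their product. One (2 states) tracks the input length modulo 2; the other (5 states) tracks whether and how much of `baaa` has been seen. Each combined state is a pair, one component from each; accept when both components accept.
        a   b  
>  q0   q1  q2 
   q1   q0  q3 
   q2   q4  q3 
   q3   q5  q2 
   q4   q6  q2 
   q5   q7  q3 
   q6   q8  q3 
   q7   q9  q2 
 * q8   q9  q9 
   q9   q8  q8 
(> = start, * = accepting)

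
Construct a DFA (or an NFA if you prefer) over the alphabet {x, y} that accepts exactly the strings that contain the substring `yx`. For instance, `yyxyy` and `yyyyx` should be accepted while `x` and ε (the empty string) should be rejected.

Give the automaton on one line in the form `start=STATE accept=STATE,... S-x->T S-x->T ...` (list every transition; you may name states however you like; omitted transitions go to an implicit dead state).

start=s0 accept=s2 s0-x->s0 s0-y->s1 s1-x->s2 s1-y->s1 s2-x->s2 s2-y->s2

Track how much of `yx` has been matched so far: state s0 is no progress, s2 is the absorbing accept state reached once `yx` has occurred. Intermediate states record partial matches; on a mismatch, fall back to the longest reusable overlap.
3 states suffice.
        x   y  
>  s0   s0  s1 
   s1   s2  s1 
 * s2   s2  s2 
(> = start, * = accepting)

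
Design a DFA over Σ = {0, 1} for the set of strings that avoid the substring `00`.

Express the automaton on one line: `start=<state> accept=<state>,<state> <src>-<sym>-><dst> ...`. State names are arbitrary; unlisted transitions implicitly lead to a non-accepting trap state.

This is the complement of 'contains `00`'. Use the same substring-matching states — S0 through S2 holding how much of `00` has just been matched — but flip the accepting set: everything except the trap S2 accepts.
        0   1  
>* S0   S1  S0 
 * S1   S2  S0 
   S2   S2  S2 
(> = start, * = accepting)

start=S0 accept=S0,S1 S0-0->S1 S0-1->S0 S1-0->S2 S1-1->S0 S2-0->S2 S2-1->S2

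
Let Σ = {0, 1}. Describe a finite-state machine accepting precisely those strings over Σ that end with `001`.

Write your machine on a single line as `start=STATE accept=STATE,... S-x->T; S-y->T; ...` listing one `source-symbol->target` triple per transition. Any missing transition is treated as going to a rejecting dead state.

Remember how much of `001` the current input suffix matches. State s0 means no match yet; s1 means the last symbol is `0`; s2 means the last 2 symbols are `00`; s3 means the last 3 symbols are `001`. Only s3 accepts. On a mismatch, fall back to the longest proper suffix that is still a prefix of `001`.
A 4-state machine:
        0   1  
>  s0   s1  s0 
   s1   s2  s0 
   s2   s2  s3 
 * s3   s1  s0 
(> = start, * = accepting)

start=s0; accept=s3; s0-0->s1; s0-1->s0; s1-0->s2; s1-1->s0; s2-0->s2; s2-1->s3; s3-0->s1; s3-1->s0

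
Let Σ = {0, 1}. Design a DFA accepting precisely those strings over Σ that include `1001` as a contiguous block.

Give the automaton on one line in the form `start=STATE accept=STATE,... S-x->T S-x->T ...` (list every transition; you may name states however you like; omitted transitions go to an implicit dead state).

start=s0 accept=s4 s0-0->s0 s0-1->s1 s1-0->s2 s1-1->s1 s2-0->s3 s2-1->s1 s3-0->s0 s3-1->s4 s4-0->s4 s4-1->s4

States s0..s3 record the length of the longest prefix of `1001` that matches the current input suffix. Reaching s4 means `1001` has been seen, and we stay there forever. Accept from s4.
        0   1  
>  s0   s0  s1 
   s1   s2  s1 
   s2   s3  s1 
   s3   s0  s4 
 * s4   s4  s4 
(> = start, * = accepting)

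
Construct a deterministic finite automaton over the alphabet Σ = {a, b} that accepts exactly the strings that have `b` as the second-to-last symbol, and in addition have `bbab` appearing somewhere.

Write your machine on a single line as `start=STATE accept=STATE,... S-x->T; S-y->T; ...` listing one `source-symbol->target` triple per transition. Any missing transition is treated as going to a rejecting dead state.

start=s0; accept=s5,s6; s0-a->s0; s0-b->s1; s1-a->s0; s1-b->s2; s2-a->s3; s2-b->s2; s3-a->s0; s3-b->s4; s4-a->s5; s4-b->s6; s5-a->s7; s5-b->s4; s6-a->s5; s6-b->s6; s7-a->s7; s7-b->s4

Build one automaton per condition and run them in lockstep. The first has 7 states tracking the last 2 symbols read; the second has 5 states tracking whether and how much of `bbab` has been seen. A product state is a pair (one from each), accepting exactly when both do. Equivalent product states are then merged.
An 8-state machine:
        a   b  
>  s0   s0  s1 
   s1   s0  s2 
   s2   s3  s2 
   s3   s0  s4 
   s4   s5  s6 
 * s5   s7  s4 
 * s6   s5  s6 
   s7   s7  s4 
(> = start, * = accepting)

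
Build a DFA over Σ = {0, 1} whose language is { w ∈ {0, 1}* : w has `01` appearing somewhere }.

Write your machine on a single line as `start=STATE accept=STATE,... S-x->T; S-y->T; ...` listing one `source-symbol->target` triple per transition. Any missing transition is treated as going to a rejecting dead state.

start=S0; accept=S2; S0-0->S1; S0-1->S0; S1-0->S1; S1-1->S2; S2-0->S2; S2-1->S2

Track how much of `01` has been matched so far: state S0 is no progress, S2 is the absorbing accept state reached once `01` has occurred. Intermediate states record partial matches; on a mismatch, fall back to the longest reusable overlap.
3 states suffice.
        0   1  
>  S0   S1  S0 
   S1   S1  S2 
 * S2   S2  S2 
(> = start, * = accepting)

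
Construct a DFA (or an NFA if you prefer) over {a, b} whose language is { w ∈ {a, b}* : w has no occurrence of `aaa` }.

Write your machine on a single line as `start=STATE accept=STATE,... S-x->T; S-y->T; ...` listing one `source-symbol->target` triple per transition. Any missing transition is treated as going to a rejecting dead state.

Track partial matches of the forbidden pattern `aaa`. State S3 is a dead state reached once `aaa` has occurred; every other state accepts. S0 means no part of `aaa` is currently matched.
A 4-state machine:
        a   b  
>* S0   S1  S0 
 * S1   S2  S0 
 * S2   S3  S0 
   S3   S3  S3 
(> = start, * = accepting)

start=S0; accept=S0,S1,S2; S0-a->S1; S0-b->S0; S1-a->S2; S1-b->S0; S2-a->S3; S2-b->S0; S3-a->S3; S3-b->S3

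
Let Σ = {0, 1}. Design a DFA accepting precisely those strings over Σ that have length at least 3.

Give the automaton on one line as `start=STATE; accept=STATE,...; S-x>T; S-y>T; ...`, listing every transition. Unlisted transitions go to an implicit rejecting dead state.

start=q0; accept=q3,q4; q0-0>q1; q0-1>q1; q1-0>q2; q1-1>q2; q2-0>q3; q2-1>q3; q3-0>q4; q3-1>q4; q4-0>q4; q4-1>q4

Count input length up to 4: every symbol moves from q0 toward q4, which means 'more than 3' and absorbs. Accept from {q3, q4}.
A 5-state machine:
        0   1  
>  q0   q1  q1 
   q1   q2  q2 
   q2   q3  q3 
 * q3   q4  q4 
 * q4   q4  q4 
(> = start, * = accepting)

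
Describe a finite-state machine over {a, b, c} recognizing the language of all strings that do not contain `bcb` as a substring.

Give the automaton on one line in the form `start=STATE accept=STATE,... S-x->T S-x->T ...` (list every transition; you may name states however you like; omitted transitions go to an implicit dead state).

Track partial matches of the forbidden pattern `bcb`. State q3 is a dead state reached once `bcb` has occurred; every other state accepts. q0 means no part of `bcb` is currently matched.
With 4 states:
        a   b   c  
>* q0   q0  q1  q0 
 * q1   q0  q1  q2 
 * q2   q0  q3  q0 
   q3   q3  q3  q3 
(> = start, * = accepting)

start=q0 accept=q0,q1,q2 q0-a->q0 q0-b->q1 q0-c->q0 q1-a->q0 q1-b->q1 q1-c->q2 q2-a->q0 q2-b->q3 q2-c->q0 q3-a->q3 q3-b->q3 q3-c->q3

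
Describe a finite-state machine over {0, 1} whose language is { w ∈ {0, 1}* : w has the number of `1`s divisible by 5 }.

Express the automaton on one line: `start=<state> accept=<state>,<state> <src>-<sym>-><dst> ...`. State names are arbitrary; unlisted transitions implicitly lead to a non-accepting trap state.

Keep the running count of `1`s modulo 5: each `1` advances along the cycle S0 → S1 → S2 → S3 → S4 → S0 while other symbols loop. Accept at S0.
A 5-state machine:
        0   1  
>* S0   S0  S1 
   S1   S1  S2 
   S2   S2  S3 
   S3   S3  S4 
   S4   S4  S0 
(> = start, * = accepting)

start=S0 accept=S0 S0-0->S0 S0-1->S1 S1-0->S1 S1-1->S2 S2-0->S2 S2-1->S3 S3-0->S3 S3-1->S4 S4-0->S4 S4-1->S0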